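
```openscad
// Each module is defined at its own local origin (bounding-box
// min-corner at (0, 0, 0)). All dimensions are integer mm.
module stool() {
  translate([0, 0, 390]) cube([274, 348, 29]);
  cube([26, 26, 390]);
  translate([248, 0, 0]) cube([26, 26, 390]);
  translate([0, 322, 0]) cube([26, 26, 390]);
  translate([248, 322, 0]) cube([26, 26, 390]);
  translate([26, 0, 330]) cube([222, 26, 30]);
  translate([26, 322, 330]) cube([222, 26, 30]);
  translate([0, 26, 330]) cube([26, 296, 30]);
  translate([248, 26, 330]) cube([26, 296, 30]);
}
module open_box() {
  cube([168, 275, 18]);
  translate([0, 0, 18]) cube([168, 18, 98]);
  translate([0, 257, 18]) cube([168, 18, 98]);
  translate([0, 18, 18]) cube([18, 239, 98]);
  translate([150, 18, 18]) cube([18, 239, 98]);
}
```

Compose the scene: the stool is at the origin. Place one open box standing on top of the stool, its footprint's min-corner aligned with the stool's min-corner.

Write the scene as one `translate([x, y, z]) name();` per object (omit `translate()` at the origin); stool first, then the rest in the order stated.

stool();
translate([0, 0, 419]) open_box();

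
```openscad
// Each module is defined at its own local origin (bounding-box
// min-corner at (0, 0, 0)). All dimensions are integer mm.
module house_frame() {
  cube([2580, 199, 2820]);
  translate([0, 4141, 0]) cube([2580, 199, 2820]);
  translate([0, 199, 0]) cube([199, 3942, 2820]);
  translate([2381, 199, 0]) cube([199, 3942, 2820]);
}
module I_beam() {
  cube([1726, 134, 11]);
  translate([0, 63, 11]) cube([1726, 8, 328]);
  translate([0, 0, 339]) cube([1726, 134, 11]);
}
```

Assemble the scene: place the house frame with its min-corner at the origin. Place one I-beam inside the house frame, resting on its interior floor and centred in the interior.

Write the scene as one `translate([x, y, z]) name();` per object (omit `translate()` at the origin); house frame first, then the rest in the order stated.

house_frame();
translate([427, 2103, 0]) I_beam();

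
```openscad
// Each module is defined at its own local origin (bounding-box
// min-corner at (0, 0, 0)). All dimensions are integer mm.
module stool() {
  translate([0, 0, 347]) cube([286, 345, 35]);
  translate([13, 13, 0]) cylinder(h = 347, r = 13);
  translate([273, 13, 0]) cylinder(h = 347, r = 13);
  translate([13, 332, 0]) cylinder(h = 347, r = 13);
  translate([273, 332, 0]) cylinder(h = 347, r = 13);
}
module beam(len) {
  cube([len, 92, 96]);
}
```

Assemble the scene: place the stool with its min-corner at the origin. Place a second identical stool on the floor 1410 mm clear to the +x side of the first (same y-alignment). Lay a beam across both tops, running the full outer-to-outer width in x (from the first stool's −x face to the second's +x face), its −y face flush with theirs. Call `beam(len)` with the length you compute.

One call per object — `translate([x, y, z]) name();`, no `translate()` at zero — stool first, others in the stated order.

stool();
translate([1696, 0, 0]) stool();
translate([0, 0, 382]) beam(1982);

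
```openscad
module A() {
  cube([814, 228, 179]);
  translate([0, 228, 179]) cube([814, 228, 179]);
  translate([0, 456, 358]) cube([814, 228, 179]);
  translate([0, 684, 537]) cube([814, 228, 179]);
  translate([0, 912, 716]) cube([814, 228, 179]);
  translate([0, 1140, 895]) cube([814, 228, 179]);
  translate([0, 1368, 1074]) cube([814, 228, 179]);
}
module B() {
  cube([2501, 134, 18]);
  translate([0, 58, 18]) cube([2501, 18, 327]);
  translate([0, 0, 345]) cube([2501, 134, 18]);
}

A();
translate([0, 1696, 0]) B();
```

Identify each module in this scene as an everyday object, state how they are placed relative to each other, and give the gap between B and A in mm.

A is a staircase. B is an I-beam. The I-beam is on the floor beside the staircase on its +y side. The gap between the I-beam and the staircase is 100 mm.

The I-beam's nearest face is 100 mm from the staircase's +y face.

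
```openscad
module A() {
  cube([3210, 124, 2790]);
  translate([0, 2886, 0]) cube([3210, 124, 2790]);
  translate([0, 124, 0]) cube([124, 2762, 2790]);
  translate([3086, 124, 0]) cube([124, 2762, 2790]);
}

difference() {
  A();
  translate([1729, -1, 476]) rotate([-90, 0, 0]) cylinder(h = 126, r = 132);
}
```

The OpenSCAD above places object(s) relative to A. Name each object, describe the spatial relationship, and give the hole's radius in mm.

A is a house frame. The house frame has a circular hole through its front wall. The hole's radius is 132 mm.

The subtracted cylinder has r = 132 mm.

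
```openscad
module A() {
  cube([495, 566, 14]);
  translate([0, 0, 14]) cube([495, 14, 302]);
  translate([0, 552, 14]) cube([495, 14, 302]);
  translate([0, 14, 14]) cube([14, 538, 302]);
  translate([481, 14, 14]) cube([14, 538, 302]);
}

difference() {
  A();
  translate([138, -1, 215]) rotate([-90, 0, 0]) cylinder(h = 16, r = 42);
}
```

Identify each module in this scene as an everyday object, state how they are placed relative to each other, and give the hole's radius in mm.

The subtracted cylinder has r = 42 mm.

A is an open box. The open box has a circular hole through its front wall. The hole's radius is 42 mm.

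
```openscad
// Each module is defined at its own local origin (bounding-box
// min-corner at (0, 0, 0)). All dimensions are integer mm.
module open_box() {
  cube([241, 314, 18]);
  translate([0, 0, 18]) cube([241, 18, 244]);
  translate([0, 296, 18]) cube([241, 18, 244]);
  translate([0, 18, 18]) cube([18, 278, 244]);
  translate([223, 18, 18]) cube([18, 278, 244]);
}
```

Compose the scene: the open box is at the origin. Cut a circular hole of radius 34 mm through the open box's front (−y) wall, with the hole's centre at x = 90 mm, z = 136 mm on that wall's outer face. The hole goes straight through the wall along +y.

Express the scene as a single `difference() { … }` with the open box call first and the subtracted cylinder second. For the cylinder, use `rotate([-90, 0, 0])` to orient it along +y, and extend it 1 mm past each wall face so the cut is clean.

difference() {
  open_box();
  translate([90, -1, 136]) rotate([-90, 0, 0]) cylinder(h = 20, r = 34);
}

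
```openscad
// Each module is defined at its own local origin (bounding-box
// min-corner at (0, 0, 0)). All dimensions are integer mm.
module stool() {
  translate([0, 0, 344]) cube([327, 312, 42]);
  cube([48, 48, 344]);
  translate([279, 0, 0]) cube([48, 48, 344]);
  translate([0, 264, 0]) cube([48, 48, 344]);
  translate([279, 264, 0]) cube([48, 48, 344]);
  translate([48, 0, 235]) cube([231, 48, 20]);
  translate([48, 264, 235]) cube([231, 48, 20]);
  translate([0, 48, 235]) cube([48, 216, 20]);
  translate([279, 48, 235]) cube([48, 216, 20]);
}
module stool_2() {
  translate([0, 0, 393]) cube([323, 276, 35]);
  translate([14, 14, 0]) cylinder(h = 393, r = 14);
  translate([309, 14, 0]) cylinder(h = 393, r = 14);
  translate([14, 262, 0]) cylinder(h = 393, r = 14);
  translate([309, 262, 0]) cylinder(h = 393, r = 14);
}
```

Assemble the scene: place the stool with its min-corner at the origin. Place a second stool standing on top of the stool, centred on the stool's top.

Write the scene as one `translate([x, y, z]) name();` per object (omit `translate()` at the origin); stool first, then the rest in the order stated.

stool();
translate([2, 18, 386]) stool_2();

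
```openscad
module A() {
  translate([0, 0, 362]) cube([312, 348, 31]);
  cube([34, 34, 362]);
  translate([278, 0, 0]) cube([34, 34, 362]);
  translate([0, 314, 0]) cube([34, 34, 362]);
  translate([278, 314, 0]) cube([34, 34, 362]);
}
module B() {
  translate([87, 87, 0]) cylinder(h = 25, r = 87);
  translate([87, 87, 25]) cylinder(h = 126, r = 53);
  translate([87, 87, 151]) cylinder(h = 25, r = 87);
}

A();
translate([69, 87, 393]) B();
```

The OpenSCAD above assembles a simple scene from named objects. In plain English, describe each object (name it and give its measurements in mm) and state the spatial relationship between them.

A is a simple wooden stool: a rectangular seat 312 mm (x) by 348 mm (y), 31 mm thick, top face at z = 393 mm, on four square legs, each 34×34 mm in cross-section. The legs rest on z = 0, each flush with a corner of the seat.

B is a spool: two coaxial disc flanges of radius 87 mm and thickness 25 mm, joined by a core cylinder of radius 53 mm and height 126 mm. The lower flange rests on z = 0 and the three cylinders share a vertical axis.

The spool is on top of the stool, centred.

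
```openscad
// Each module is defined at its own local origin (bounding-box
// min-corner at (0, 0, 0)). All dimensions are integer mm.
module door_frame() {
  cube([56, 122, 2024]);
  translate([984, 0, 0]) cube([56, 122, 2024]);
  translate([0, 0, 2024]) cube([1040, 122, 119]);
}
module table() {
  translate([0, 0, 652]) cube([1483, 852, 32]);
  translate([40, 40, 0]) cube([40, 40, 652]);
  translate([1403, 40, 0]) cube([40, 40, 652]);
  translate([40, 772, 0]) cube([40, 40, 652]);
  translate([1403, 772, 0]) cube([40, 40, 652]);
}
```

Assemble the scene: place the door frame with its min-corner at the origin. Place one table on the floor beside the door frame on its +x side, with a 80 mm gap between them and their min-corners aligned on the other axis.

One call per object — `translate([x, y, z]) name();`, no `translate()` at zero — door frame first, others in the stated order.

door_frame();
translate([1120, 0, 0]) table();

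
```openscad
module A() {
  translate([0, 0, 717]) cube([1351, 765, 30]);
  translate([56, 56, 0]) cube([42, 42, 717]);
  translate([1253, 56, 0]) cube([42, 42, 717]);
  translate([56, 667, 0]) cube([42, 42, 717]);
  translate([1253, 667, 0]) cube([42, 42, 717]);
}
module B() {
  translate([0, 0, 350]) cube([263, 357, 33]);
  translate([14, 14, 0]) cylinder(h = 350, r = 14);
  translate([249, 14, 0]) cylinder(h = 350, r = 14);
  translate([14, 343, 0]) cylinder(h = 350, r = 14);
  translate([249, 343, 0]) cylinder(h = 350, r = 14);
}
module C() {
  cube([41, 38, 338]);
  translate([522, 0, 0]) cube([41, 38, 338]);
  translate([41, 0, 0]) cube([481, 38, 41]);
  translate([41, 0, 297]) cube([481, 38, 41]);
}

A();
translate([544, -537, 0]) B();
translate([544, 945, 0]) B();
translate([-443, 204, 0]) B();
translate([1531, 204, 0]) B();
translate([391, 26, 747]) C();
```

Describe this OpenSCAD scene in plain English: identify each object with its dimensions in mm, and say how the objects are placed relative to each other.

A is a rectangular dining table. The top is 1351×765×30 mm with its upper surface at z = 747 mm. It stands on four 42×42 mm square legs, each inset 56 mm from the nearest pair of top edges, running from the floor to the underside of the top.

B is a simple wooden stool: a rectangular seat 263 mm (x) by 357 mm (y), 33 mm thick, top face at z = 383 mm, on four round legs, each 28 mm in diameter. The legs rest on z = 0, each leg's axis is inset half a diameter from the nearest pair of seat edges (so the leg's bounding box is flush with the corner).

C is a picture frame with a 481×256 mm rectangular opening (x by z) and a uniform 41 mm border on every side. Frame depth is 38 mm along y. It is built from two vertical stiles running the full outside height and two horizontal rails spanning the gap between the stiles.

Four stools sit around the table at the −y, +y, −x, +x sides. The picture frame is on top of the table.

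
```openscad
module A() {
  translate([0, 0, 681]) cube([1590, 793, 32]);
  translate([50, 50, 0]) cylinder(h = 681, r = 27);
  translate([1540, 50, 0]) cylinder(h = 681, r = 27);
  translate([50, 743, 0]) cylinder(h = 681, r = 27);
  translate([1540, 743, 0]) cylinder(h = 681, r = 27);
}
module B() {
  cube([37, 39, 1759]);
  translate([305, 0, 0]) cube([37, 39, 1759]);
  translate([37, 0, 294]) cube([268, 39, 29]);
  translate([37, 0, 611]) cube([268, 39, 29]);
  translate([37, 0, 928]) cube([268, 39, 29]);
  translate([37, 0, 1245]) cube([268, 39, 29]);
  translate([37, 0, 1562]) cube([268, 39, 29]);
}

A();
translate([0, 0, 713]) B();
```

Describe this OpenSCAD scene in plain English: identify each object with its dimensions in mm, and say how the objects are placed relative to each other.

A is a table with a 1590×793 mm rectangular top, 32 mm thick, top surface at z = 713 mm, supported by four round legs of 54 mm diameter, each leg's bounding box inset 23 mm from the nearest pair of top edges, running from the floor.

B is a wooden ladder with two side rails of 37×39 mm section and 1759 mm height, set 342 mm apart overall. Between them run 5 rectangular rungs (39 mm deep, 29 mm thick), front faces flush with the rails' −y face. The bottom of the first rung is 294 mm above the floor and each subsequent rung is 317 mm higher than the one below.

The ladder is on top of the table.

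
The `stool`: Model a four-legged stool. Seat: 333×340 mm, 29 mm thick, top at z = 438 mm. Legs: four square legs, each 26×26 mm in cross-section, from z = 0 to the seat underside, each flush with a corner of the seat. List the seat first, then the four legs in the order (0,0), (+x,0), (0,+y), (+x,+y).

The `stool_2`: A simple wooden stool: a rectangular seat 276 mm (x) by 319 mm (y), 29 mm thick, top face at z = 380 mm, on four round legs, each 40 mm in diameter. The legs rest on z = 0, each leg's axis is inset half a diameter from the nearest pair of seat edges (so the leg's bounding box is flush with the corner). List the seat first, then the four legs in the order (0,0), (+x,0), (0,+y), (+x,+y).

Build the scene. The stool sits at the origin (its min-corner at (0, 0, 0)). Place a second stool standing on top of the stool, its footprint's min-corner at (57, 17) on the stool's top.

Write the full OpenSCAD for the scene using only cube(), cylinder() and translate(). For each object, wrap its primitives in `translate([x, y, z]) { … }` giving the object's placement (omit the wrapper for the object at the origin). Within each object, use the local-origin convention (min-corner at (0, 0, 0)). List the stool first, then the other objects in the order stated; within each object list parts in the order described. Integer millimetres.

translate([0, 0, 409]) cube([333, 340, 29]);
cube([26, 26, 409]);
translate([307, 0, 0]) cube([26, 26, 409]);
translate([0, 314, 0]) cube([26, 26, 409]);
translate([307, 314, 0]) cube([26, 26, 409]);
translate([57, 17, 438]) {
  translate([0, 0, 351]) cube([276, 319, 29]);
  translate([20, 20, 0]) cylinder(h = 351, r = 20);
  translate([256, 20, 0]) cylinder(h = 351, r = 20);
  translate([20, 299, 0]) cylinder(h = 351, r = 20);
  translate([256, 299, 0]) cylinder(h = 351, r = 20);
}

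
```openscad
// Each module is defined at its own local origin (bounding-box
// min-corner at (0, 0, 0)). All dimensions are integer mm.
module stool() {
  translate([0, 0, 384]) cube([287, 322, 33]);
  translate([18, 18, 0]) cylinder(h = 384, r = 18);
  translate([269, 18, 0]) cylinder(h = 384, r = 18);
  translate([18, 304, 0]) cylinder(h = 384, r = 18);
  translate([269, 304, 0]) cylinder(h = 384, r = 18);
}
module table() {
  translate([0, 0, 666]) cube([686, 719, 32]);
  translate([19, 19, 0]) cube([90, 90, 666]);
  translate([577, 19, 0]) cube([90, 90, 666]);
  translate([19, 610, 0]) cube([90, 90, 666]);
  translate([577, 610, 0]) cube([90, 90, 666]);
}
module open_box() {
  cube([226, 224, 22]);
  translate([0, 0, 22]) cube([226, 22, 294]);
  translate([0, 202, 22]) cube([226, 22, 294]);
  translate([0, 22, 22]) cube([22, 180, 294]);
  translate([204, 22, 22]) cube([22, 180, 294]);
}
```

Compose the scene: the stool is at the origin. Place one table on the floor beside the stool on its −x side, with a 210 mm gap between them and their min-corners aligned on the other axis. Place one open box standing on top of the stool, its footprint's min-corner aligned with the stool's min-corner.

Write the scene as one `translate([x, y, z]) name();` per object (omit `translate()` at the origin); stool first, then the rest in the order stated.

stool();
translate([-896, 0, 0]) table();
translate([0, 0, 417]) open_box();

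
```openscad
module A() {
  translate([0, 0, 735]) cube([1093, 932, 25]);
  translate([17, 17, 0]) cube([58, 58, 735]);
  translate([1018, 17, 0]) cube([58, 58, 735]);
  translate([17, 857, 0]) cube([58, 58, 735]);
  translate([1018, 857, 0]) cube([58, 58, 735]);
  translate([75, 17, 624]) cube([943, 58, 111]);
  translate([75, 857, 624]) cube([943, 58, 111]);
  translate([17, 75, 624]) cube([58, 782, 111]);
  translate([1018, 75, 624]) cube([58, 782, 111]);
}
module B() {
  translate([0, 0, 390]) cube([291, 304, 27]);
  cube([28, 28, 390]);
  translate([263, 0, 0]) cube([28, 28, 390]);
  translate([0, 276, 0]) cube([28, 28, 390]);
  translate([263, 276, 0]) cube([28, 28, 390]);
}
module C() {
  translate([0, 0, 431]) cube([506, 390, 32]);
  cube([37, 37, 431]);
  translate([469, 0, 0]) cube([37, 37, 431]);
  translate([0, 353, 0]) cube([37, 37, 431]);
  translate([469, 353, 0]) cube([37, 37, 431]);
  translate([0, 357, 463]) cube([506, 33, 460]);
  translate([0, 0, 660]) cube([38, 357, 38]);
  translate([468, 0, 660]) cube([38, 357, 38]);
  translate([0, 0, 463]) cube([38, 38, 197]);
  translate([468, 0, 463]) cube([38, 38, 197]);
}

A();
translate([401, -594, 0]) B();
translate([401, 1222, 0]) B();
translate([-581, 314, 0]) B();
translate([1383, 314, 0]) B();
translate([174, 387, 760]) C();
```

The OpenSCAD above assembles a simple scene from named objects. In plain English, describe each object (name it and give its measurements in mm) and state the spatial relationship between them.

A is a rectangular dining table. The top is 1093×932×25 mm with its upper surface at z = 760 mm. It stands on four 58×58 mm square legs, each inset 17 mm from the nearest pair of top edges, running from the floor to the underside of the top. Four apron rails, 58 mm thick and 111 mm tall, run between adjacent legs with their top edges flush with the underside of the top and their outer faces flush with the legs' outer faces.

B is a four-legged stool. The seat is a 291×304×27 mm slab whose top surface is at z = 417 mm; four square legs, each 28×28 mm in cross-section, run from the floor (z = 0) to the underside of the seat, each flush with a corner of the seat.

C is a chair: 506×390 mm seat, 32 mm thick, top at z = 463 mm, on four 37 mm square corner legs flush with the seat edges. A 33 mm thick backrest slab spans the full seat width, extending 460 mm above the seat top, its back face flush with the seat's +y edge. Two armrests of 38×38 mm section run along each side from the seat's front edge to the front of the backrest, top faces 235 mm above the seat top and outer faces flush with the seat's x-edges; a 38×38 mm post under the front of each armrest stands on the seat at the front corner.

Four stools sit around the table at the −y, +y, −x, +x sides. The chair is on top of the table.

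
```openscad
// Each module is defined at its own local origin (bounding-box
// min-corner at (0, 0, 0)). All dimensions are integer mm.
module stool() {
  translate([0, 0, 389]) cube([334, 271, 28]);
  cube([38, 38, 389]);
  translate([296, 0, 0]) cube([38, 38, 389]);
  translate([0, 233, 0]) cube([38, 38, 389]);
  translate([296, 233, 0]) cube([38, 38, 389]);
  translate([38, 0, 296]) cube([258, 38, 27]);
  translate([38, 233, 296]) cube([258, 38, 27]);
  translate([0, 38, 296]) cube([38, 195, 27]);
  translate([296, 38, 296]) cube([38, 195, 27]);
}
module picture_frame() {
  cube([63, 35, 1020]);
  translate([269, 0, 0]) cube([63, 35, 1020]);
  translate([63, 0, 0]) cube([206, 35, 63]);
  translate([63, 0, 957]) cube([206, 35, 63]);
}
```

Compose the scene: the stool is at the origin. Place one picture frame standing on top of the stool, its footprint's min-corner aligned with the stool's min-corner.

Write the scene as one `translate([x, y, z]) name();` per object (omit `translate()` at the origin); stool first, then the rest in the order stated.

stool();
translate([0, 0, 417]) picture_frame();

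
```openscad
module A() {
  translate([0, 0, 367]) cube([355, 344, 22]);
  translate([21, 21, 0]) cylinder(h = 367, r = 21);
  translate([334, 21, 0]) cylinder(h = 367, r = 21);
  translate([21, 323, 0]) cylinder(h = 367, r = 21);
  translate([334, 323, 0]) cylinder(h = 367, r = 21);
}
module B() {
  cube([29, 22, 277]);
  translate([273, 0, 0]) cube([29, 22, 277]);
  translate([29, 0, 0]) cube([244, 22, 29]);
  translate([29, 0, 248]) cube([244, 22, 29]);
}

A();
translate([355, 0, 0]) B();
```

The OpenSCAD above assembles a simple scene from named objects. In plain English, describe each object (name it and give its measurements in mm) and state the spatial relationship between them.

A is a simple wooden stool: a rectangular seat 355 mm (x) by 344 mm (y), 22 mm thick, top face at z = 389 mm, on four round legs, each 42 mm in diameter. The legs rest on z = 0, each leg's axis is inset half a diameter from the nearest pair of seat edges (so the leg's bounding box is flush with the corner).

B is a rectangular picture frame lying in the x–z plane (depth along y). The opening is 244 mm wide (x) by 219 mm tall (z), surrounded by a border 29 mm wide on all four sides. The frame is 22 mm deep and is made of two full-height vertical stiles with two horizontal rails fitted between them.

The picture frame is against the stool's +x side, with their −y faces flush.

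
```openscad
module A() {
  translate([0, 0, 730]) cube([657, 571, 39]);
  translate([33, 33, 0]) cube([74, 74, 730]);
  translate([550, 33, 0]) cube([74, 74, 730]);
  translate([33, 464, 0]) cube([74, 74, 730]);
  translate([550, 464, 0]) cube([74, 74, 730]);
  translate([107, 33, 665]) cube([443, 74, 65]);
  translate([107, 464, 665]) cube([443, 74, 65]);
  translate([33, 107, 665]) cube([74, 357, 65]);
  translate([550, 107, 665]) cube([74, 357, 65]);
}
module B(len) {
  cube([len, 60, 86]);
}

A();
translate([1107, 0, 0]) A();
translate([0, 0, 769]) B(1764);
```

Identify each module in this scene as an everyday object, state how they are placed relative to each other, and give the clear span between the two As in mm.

Second table starts at x = 1107; first ends at x = 657; clear span = 1107 − 657 = 450 mm.

A is a table. B is a beam. A beam spans the tops of two tables. The clear span between the two tables is 450 mm.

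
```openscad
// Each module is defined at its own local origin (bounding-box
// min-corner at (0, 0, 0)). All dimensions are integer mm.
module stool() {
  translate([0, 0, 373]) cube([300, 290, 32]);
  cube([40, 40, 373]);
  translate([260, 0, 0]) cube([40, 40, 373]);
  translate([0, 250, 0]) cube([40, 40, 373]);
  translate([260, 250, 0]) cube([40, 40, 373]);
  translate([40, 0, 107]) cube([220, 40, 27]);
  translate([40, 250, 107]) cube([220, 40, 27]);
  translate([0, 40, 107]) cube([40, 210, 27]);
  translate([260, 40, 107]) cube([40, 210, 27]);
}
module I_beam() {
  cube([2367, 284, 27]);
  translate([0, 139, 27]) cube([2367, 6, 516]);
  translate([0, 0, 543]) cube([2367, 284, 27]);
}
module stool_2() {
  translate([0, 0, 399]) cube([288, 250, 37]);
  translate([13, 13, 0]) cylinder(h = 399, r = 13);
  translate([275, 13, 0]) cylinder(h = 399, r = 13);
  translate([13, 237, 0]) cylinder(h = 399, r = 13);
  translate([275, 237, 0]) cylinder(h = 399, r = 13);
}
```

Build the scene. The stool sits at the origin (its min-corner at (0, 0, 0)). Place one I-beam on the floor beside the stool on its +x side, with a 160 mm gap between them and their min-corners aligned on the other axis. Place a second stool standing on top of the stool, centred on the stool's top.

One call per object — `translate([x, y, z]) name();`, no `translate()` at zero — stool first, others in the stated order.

stool();
translate([460, 0, 0]) I_beam();
translate([6, 20, 405]) stool_2();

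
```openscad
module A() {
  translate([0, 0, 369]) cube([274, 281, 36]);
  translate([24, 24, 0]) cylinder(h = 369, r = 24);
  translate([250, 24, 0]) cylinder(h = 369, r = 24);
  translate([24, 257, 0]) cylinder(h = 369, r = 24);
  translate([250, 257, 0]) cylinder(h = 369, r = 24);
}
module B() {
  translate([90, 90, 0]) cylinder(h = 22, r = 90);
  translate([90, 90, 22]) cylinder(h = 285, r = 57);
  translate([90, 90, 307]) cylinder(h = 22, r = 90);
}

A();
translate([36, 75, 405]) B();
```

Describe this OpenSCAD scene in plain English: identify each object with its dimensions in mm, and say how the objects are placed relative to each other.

A is a simple wooden stool: a rectangular seat 274 mm (x) by 281 mm (y), 36 mm thick, top face at z = 405 mm, on four round legs, each 48 mm in diameter. The legs rest on z = 0, each leg's axis is inset half a diameter from the nearest pair of seat edges (so the leg's bounding box is flush with the corner).

B is a spool: two coaxial disc flanges of radius 90 mm and thickness 22 mm, joined by a core cylinder of radius 57 mm and height 285 mm. The lower flange rests on z = 0 and the three cylinders share a vertical axis.

The spool is on top of the stool.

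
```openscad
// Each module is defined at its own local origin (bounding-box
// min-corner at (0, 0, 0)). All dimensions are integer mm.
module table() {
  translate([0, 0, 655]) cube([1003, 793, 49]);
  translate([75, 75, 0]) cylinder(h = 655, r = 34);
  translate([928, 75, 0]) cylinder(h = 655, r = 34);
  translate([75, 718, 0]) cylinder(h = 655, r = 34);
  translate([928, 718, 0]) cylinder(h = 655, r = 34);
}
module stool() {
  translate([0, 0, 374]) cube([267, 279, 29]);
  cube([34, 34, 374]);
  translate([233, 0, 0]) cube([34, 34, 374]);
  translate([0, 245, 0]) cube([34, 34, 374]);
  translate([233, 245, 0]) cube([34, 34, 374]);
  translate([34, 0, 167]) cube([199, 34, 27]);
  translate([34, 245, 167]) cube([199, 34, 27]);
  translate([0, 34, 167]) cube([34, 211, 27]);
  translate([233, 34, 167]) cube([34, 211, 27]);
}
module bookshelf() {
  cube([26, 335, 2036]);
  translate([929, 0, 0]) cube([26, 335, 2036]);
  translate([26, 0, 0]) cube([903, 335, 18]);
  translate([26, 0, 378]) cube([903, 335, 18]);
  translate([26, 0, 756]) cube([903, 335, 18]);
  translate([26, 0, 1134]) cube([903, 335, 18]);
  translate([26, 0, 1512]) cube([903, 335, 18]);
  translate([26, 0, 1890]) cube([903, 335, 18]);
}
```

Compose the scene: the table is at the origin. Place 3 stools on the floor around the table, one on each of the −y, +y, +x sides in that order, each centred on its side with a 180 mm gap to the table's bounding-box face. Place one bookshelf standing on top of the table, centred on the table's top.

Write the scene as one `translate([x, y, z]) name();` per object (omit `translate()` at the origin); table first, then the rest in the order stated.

table();
translate([368, -459, 0]) stool();
translate([368, 973, 0]) stool();
translate([1183, 257, 0]) stool();
translate([24, 229, 704]) bookshelf();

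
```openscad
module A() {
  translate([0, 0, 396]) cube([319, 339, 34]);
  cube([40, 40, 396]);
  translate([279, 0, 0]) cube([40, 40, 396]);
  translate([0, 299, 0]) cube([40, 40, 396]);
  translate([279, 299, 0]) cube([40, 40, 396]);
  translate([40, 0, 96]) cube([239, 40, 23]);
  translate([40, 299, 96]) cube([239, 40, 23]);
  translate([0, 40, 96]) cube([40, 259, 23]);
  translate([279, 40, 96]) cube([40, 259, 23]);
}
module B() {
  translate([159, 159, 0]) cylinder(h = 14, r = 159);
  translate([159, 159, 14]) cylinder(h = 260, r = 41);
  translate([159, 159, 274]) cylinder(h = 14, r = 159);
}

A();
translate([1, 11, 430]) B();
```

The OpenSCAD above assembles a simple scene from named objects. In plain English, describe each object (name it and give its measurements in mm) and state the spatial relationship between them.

A is a simple wooden stool: a rectangular seat 319 mm (x) by 339 mm (y), 34 mm thick, top face at z = 430 mm, on four square legs, each 40×40 mm in cross-section. The legs rest on z = 0, each flush with a corner of the seat. Four stretchers, 40 mm wide and 23 mm tall, connect adjacent legs with their undersides at z = 96 mm, each running between the inner faces of the legs it joins and aligned with the legs' outer faces on the other axis.

B is a spool: two coaxial disc flanges of radius 159 mm and thickness 14 mm, joined by a core cylinder of radius 41 mm and height 260 mm. The lower flange rests on z = 0 and the three cylinders share a vertical axis.

The spool is on top of the stool.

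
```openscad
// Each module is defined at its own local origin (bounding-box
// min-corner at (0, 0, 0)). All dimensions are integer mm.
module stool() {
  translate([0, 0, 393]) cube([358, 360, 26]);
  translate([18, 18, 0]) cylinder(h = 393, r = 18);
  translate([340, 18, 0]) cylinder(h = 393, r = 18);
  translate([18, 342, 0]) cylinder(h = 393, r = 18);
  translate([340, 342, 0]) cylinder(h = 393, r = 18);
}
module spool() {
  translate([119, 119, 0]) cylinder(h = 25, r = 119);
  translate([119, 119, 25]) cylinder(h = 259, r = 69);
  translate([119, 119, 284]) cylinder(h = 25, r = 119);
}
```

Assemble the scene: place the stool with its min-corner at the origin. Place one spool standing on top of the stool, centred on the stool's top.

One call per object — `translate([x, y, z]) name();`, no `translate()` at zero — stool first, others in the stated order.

stool();
translate([60, 61, 419]) spool();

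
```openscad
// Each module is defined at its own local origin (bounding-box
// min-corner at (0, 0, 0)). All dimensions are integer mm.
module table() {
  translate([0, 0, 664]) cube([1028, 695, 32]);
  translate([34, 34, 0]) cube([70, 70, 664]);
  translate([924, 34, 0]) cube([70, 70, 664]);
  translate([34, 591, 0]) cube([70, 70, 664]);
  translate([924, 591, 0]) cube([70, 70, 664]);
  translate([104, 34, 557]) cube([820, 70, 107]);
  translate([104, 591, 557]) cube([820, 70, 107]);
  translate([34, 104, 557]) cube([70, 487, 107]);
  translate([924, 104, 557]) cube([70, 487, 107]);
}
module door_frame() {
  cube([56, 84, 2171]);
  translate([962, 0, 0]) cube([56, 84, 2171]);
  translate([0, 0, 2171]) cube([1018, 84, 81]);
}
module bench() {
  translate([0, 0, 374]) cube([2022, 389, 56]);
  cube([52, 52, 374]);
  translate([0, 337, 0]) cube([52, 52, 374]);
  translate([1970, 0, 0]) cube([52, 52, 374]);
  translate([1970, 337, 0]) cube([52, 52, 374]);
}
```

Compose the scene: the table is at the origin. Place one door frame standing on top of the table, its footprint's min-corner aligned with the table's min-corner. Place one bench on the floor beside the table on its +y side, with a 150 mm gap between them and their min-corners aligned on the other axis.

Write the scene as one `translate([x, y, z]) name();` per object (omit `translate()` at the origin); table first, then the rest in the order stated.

table();
translate([0, 0, 696]) door_frame();
translate([0, 845, 0]) bench();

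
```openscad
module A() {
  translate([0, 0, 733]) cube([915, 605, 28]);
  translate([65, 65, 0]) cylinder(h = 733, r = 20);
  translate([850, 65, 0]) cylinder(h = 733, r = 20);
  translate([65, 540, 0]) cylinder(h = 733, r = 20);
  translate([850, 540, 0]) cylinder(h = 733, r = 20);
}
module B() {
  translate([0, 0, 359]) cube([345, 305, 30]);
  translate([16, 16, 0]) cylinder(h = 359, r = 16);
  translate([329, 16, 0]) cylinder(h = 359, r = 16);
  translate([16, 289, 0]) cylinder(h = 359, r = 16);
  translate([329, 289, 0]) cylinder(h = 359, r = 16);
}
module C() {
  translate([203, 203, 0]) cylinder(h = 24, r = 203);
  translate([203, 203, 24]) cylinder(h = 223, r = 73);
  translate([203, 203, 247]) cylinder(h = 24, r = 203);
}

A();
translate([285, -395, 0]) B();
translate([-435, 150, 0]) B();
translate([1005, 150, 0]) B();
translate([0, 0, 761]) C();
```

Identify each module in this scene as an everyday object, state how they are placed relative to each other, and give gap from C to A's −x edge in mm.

The spool's min-x is at 0; the table's min-x is 0; gap = 0 mm.

A is a table. B is a stool. C is a spool. Three stools sit around the table at the −y, −x, +x sides. The spool is on top of the table. The gap from the spool to the table's −x edge is 0 mm.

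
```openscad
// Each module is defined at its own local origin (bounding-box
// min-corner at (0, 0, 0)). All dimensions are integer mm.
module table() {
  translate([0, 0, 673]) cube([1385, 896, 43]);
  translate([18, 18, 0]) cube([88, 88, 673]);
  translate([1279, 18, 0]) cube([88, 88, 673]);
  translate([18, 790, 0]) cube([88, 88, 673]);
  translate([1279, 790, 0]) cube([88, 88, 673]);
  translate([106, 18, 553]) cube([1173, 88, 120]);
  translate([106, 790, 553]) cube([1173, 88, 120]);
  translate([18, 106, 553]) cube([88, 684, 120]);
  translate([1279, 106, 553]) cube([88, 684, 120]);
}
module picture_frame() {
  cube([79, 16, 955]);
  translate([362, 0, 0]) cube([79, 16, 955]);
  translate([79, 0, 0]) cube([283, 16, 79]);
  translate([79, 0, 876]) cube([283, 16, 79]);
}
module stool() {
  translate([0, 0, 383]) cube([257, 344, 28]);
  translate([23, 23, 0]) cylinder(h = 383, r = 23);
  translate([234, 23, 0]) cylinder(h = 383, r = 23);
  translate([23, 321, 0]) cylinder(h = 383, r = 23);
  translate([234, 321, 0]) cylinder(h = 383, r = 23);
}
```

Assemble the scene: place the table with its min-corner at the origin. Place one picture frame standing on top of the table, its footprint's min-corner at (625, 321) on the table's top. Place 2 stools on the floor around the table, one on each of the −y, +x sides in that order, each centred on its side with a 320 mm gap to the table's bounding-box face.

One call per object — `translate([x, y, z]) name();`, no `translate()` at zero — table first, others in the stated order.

table();
translate([625, 321, 716]) picture_frame();
translate([564, -664, 0]) stool();
translate([1705, 276, 0]) stool();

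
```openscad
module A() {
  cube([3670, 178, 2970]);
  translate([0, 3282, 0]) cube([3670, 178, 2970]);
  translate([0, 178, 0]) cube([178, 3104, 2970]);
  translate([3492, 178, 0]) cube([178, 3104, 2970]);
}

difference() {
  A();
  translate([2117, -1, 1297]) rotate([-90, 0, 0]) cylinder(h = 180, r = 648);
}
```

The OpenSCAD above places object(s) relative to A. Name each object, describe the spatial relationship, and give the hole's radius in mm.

The subtracted cylinder has r = 648 mm.

A is a house frame. The house frame has a circular hole through its front wall. The hole's radius is 648 mm.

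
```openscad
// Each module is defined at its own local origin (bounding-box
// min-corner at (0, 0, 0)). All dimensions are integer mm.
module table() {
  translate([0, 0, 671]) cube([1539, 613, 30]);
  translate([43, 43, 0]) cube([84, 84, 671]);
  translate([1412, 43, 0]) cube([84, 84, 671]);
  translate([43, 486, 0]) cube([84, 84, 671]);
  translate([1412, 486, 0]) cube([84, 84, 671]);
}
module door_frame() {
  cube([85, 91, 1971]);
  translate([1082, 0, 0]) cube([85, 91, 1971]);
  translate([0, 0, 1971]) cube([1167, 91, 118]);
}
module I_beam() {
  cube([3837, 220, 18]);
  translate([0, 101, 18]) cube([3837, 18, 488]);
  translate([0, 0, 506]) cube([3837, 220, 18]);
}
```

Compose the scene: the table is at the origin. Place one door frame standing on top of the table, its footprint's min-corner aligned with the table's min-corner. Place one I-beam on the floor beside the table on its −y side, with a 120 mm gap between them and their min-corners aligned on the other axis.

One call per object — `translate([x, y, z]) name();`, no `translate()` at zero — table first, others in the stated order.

table();
translate([0, 0, 701]) door_frame();
translate([0, -340, 0]) I_beam();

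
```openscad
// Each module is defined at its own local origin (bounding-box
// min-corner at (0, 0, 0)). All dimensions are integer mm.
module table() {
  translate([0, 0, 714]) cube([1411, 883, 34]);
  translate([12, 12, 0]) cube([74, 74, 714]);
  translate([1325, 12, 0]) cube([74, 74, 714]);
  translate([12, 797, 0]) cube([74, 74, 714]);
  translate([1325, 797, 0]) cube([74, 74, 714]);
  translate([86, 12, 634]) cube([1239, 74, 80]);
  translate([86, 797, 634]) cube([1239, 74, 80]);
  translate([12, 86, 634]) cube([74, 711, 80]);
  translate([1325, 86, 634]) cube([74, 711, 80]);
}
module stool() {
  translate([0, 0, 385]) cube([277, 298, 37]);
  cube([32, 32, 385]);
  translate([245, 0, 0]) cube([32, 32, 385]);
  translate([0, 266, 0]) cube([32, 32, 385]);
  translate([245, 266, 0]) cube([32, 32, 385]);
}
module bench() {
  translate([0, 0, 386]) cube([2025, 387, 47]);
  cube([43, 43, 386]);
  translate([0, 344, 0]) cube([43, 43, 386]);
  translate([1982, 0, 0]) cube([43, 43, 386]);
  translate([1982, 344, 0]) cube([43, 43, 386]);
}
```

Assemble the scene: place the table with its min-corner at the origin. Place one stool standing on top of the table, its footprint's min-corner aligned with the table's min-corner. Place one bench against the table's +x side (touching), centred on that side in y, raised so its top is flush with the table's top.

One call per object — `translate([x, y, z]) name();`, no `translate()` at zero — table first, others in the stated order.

table();
translate([0, 0, 748]) stool();
translate([1411, 248, 315]) bench();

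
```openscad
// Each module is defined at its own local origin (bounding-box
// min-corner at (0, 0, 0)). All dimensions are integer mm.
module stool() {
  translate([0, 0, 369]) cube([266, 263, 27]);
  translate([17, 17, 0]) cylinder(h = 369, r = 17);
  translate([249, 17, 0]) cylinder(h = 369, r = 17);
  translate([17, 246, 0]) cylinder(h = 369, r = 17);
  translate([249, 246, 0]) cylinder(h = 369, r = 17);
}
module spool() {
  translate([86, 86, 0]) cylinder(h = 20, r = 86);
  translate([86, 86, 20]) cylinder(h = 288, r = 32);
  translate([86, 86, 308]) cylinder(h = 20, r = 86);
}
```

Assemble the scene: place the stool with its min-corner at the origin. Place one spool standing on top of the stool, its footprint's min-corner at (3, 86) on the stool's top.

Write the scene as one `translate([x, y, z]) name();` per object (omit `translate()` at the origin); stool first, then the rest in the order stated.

stool();
translate([3, 86, 396]) spool();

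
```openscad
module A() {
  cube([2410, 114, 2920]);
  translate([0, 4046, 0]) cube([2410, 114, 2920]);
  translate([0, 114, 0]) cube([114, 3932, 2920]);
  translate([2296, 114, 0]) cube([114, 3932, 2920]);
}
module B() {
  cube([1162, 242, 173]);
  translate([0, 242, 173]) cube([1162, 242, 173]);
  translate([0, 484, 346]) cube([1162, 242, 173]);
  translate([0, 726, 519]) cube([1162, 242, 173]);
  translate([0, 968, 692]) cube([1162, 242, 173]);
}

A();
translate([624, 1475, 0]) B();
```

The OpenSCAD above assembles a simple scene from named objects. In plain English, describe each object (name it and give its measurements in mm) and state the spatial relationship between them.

A is the wall frame of a small rectangular building: four walls, each 2920 mm tall and 114 mm thick, enclosing a footprint 2410 mm (x) by 4160 mm (y) outside-to-outside, with no floor or roof. The front and back walls (the −y and +y sides) span the full width; the two side walls fit between them.

B is a straight staircase of 5 solid steps. Each step is 1162 mm wide (x), 242 mm deep (y, the going) and 173 mm tall (the rise). The first step rests on the floor; each subsequent step sits one going further in +y and one rise higher in +z, directly behind and above the previous step with no overlap.

The staircase sits inside the house frame, centred.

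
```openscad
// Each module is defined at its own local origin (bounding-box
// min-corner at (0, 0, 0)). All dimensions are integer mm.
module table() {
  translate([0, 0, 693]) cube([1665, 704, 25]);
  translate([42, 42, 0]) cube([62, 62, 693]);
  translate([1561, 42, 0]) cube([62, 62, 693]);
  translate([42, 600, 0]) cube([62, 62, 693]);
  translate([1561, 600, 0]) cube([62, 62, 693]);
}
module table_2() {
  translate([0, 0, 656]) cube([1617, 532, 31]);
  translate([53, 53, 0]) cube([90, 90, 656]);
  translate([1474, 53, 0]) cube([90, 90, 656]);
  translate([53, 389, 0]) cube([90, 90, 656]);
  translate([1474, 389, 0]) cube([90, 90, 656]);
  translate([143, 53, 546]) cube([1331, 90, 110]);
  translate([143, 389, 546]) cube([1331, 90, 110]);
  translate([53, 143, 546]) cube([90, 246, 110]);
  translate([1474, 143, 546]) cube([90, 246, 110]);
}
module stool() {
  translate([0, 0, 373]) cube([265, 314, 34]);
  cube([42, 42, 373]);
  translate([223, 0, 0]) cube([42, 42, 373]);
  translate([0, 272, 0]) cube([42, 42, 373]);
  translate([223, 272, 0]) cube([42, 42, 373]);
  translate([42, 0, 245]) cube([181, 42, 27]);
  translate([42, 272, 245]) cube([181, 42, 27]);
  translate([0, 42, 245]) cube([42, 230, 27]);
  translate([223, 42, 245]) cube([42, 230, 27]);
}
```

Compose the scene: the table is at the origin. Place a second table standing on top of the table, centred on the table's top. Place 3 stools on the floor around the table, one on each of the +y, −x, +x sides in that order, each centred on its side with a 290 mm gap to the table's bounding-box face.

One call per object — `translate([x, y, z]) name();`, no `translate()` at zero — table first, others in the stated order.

table();
translate([24, 86, 718]) table_2();
translate([700, 994, 0]) stool();
translate([-555, 195, 0]) stool();
translate([1955, 195, 0]) stool();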